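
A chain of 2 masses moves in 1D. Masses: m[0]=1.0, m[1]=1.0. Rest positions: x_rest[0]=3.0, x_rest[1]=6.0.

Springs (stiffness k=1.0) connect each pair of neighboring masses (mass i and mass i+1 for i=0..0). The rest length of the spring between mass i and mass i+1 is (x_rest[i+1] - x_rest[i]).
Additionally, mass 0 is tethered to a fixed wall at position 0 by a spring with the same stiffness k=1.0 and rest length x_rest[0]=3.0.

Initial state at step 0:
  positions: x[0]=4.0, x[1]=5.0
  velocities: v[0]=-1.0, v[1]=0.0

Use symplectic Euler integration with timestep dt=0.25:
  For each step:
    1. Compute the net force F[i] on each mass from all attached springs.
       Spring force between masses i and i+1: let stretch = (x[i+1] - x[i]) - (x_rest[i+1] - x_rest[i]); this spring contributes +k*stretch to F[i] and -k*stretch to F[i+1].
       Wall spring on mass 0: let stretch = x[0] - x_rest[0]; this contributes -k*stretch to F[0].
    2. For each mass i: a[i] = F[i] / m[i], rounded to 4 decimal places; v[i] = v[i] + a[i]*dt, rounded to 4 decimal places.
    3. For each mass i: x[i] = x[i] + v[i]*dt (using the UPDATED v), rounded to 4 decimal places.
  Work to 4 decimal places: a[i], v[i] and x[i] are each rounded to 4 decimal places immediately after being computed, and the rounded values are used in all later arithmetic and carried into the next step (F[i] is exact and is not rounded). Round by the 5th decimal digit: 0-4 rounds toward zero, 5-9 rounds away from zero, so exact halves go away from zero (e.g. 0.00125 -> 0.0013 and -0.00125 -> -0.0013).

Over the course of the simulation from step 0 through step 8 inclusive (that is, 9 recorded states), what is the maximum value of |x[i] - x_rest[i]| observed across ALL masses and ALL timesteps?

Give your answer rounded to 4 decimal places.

Answer: 1.7967

Derivation:
Step 0: x=[4.0000 5.0000] v=[-1.0000 0.0000]
Step 1: x=[3.5625 5.1250] v=[-1.7500 0.5000]
Step 2: x=[3.0000 5.3399] v=[-2.2500 0.8594]
Step 3: x=[2.3963 5.5960] v=[-2.4150 1.0244]
Step 4: x=[1.8428 5.8396] v=[-2.2142 0.9745]
Step 5: x=[1.4239 6.0209] v=[-1.6757 0.7253]
Step 6: x=[1.2033 6.1024] v=[-0.8824 0.3261]
Step 7: x=[1.2137 6.0652] v=[0.0416 -0.1487]
Step 8: x=[1.4515 5.9123] v=[0.9511 -0.6116]
Max displacement = 1.7967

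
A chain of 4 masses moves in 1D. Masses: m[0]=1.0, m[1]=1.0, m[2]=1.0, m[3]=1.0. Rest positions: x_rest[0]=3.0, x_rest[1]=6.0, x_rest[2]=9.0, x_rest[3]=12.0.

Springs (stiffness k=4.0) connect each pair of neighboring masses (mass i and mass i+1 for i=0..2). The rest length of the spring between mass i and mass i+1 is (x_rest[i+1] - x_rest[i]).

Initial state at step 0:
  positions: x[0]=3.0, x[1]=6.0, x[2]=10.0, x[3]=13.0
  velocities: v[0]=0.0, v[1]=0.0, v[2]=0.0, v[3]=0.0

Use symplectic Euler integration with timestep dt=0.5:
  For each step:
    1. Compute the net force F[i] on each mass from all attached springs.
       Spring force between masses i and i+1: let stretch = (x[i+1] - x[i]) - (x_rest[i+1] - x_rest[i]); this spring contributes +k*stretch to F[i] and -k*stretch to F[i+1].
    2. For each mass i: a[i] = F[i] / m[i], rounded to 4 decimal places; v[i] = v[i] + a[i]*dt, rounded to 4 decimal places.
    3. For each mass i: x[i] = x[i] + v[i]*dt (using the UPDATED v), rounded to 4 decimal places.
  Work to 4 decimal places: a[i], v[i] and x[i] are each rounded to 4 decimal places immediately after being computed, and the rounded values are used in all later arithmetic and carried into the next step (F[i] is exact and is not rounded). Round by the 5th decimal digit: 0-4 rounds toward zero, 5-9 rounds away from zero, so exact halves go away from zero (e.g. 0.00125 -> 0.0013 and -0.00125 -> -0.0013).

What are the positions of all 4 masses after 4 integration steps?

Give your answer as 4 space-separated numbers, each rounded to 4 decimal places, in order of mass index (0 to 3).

Answer: 4.0000 7.0000 9.0000 12.0000

Derivation:
Step 0: x=[3.0000 6.0000 10.0000 13.0000] v=[0.0000 0.0000 0.0000 0.0000]
Step 1: x=[3.0000 7.0000 9.0000 13.0000] v=[0.0000 2.0000 -2.0000 0.0000]
Step 2: x=[4.0000 6.0000 10.0000 12.0000] v=[2.0000 -2.0000 2.0000 -2.0000]
Step 3: x=[4.0000 7.0000 9.0000 12.0000] v=[0.0000 2.0000 -2.0000 0.0000]
Step 4: x=[4.0000 7.0000 9.0000 12.0000] v=[0.0000 0.0000 0.0000 0.0000]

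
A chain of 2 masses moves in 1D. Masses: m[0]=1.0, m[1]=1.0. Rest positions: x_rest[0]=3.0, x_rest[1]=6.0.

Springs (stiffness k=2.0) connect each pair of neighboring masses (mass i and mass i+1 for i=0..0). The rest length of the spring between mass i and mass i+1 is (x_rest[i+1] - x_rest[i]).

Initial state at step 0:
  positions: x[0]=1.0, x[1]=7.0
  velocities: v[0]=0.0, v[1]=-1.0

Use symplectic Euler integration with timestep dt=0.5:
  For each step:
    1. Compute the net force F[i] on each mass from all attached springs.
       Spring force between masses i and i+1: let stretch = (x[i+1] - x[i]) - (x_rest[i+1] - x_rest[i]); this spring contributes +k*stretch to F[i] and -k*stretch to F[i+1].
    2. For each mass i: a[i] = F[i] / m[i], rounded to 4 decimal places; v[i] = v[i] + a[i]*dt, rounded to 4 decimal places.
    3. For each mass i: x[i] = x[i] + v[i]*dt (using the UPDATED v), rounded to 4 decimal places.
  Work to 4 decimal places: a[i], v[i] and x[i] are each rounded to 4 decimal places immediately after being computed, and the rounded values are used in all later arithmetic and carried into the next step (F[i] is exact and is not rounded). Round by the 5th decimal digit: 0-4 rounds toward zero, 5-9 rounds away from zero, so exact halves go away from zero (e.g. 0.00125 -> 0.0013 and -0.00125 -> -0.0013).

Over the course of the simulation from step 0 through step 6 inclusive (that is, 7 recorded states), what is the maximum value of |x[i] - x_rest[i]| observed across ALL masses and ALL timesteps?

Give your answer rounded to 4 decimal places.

Answer: 3.5000

Derivation:
Step 0: x=[1.0000 7.0000] v=[0.0000 -1.0000]
Step 1: x=[2.5000 5.0000] v=[3.0000 -4.0000]
Step 2: x=[3.7500 3.2500] v=[2.5000 -3.5000]
Step 3: x=[3.2500 3.2500] v=[-1.0000 0.0000]
Step 4: x=[1.2500 4.7500] v=[-4.0000 3.0000]
Step 5: x=[-0.5000 6.0000] v=[-3.5000 2.5000]
Step 6: x=[-0.5000 5.5000] v=[0.0000 -1.0000]
Max displacement = 3.5000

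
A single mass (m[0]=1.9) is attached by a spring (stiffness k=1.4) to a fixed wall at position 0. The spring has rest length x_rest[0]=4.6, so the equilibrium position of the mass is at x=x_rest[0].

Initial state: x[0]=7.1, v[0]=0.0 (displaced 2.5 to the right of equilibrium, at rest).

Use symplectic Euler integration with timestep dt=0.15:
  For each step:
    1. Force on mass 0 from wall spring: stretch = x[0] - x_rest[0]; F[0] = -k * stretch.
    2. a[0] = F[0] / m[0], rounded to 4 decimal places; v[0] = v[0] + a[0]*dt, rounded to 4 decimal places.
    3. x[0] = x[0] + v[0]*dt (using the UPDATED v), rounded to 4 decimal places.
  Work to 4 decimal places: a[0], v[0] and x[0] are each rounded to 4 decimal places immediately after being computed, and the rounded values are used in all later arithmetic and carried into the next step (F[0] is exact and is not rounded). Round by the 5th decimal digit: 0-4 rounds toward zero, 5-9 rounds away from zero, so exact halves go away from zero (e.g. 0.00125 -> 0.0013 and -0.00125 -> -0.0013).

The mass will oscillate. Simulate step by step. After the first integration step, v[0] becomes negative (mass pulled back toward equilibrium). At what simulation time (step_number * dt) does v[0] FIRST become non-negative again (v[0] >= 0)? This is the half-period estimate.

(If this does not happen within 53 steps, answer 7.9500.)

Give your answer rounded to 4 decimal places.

Step 0: x=[7.1000] v=[0.0000]
Step 1: x=[7.0586] v=[-0.2763]
Step 2: x=[6.9764] v=[-0.5480]
Step 3: x=[6.8548] v=[-0.8107]
Step 4: x=[6.6958] v=[-1.0599]
Step 5: x=[6.5021] v=[-1.2915]
Step 6: x=[6.2768] v=[-1.5017]
Step 7: x=[6.0238] v=[-1.6870]
Step 8: x=[5.7471] v=[-1.8444]
Step 9: x=[5.4514] v=[-1.9712]
Step 10: x=[5.1416] v=[-2.0653]
Step 11: x=[4.8228] v=[-2.1252]
Step 12: x=[4.5003] v=[-2.1498]
Step 13: x=[4.1795] v=[-2.1388]
Step 14: x=[3.8657] v=[-2.0923]
Step 15: x=[3.5640] v=[-2.0111]
Step 16: x=[3.2795] v=[-1.8966]
Step 17: x=[3.0169] v=[-1.7507]
Step 18: x=[2.7805] v=[-1.5757]
Step 19: x=[2.5743] v=[-1.3746]
Step 20: x=[2.4017] v=[-1.1507]
Step 21: x=[2.2655] v=[-0.9077]
Step 22: x=[2.1680] v=[-0.6497]
Step 23: x=[2.1109] v=[-0.3809]
Step 24: x=[2.0950] v=[-0.1058]
Step 25: x=[2.1207] v=[0.1711]
First v>=0 after going negative at step 25, time=3.7500

Answer: 3.7500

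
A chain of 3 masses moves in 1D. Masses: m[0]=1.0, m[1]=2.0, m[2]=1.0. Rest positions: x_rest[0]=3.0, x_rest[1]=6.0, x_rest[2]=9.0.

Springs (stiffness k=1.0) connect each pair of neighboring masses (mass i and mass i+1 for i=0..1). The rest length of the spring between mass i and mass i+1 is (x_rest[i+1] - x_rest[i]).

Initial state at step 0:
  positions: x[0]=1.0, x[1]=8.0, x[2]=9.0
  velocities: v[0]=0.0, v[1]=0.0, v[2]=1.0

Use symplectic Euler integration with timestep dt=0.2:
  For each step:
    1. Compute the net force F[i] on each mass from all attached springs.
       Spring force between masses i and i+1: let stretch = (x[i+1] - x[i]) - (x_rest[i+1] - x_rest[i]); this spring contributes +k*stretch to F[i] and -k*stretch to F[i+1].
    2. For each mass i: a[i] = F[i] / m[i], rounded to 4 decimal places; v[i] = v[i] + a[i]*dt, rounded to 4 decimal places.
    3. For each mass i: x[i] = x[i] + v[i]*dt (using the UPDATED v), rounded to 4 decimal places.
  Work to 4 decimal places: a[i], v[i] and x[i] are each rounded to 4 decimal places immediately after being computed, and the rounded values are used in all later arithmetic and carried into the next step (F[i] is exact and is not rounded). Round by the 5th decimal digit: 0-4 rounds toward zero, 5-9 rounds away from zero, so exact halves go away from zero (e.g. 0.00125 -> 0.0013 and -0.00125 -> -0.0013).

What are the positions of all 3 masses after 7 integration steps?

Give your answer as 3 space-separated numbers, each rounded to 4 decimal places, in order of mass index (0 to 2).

Answer: 4.2512 5.8848 11.3792

Derivation:
Step 0: x=[1.0000 8.0000 9.0000] v=[0.0000 0.0000 1.0000]
Step 1: x=[1.1600 7.8800 9.2800] v=[0.8000 -0.6000 1.4000]
Step 2: x=[1.4688 7.6536 9.6240] v=[1.5440 -1.1320 1.7200]
Step 3: x=[1.9050 7.3429 10.0092] v=[2.1810 -1.5534 1.9259]
Step 4: x=[2.4387 6.9768 10.4077] v=[2.6686 -1.8306 1.9926]
Step 5: x=[3.0339 6.5885 10.7890] v=[2.9762 -1.9413 1.9064]
Step 6: x=[3.6513 6.2132 11.1223] v=[3.0871 -1.8767 1.6663]
Step 7: x=[4.2512 5.8848 11.3792] v=[2.9995 -1.6420 1.2845]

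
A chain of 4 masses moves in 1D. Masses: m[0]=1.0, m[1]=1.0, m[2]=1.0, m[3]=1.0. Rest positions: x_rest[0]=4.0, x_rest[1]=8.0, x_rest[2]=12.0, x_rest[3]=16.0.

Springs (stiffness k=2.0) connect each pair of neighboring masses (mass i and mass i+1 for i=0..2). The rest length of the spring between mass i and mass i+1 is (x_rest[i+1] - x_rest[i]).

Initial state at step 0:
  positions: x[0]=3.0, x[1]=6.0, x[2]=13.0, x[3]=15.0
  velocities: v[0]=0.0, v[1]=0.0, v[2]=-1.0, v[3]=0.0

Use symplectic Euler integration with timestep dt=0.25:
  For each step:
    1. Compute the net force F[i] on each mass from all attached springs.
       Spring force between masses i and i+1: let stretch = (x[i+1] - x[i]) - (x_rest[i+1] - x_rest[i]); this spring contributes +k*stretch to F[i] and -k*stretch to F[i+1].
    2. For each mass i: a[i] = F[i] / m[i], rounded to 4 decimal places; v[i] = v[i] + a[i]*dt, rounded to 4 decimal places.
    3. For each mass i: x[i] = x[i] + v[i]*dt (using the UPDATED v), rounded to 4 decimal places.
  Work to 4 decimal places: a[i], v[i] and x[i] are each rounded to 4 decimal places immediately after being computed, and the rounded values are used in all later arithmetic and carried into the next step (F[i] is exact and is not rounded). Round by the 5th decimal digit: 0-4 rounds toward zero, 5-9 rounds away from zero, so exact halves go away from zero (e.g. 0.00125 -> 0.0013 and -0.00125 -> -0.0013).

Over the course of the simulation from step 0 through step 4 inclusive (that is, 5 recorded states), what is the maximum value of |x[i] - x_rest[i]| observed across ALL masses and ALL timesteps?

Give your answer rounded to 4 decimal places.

Answer: 2.6874

Derivation:
Step 0: x=[3.0000 6.0000 13.0000 15.0000] v=[0.0000 0.0000 -1.0000 0.0000]
Step 1: x=[2.8750 6.5000 12.1250 15.2500] v=[-0.5000 2.0000 -3.5000 1.0000]
Step 2: x=[2.7031 7.2500 10.9375 15.6094] v=[-0.6875 3.0000 -4.7500 1.4375]
Step 3: x=[2.5996 7.8926 9.8731 15.8848] v=[-0.4141 2.5703 -4.2578 1.1016]
Step 4: x=[2.6577 8.1211 9.3126 15.9088] v=[0.2324 0.9141 -2.2422 0.0958]
Max displacement = 2.6874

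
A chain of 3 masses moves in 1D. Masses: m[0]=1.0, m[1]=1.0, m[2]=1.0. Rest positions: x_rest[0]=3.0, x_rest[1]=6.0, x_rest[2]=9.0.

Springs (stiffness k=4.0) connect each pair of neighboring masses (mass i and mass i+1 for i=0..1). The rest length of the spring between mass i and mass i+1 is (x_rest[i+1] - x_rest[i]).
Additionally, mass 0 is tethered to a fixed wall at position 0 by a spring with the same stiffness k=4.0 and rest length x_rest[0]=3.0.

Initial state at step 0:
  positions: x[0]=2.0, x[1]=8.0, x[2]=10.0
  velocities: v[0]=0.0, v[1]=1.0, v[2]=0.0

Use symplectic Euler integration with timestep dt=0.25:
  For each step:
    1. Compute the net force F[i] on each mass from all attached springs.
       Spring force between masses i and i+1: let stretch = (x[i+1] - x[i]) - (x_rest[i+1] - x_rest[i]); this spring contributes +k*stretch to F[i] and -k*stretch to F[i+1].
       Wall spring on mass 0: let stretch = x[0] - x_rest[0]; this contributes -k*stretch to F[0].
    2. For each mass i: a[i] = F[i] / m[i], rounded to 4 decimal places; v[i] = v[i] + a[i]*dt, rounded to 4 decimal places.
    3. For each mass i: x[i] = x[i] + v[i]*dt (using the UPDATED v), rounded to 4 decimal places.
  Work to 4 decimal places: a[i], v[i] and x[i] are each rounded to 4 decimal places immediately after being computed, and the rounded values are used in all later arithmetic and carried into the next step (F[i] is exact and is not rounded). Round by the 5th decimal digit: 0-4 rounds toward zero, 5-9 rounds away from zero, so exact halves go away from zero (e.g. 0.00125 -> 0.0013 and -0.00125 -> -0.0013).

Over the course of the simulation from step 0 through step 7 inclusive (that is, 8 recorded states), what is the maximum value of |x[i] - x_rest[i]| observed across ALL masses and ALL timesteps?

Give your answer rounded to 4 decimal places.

Answer: 2.0156

Derivation:
Step 0: x=[2.0000 8.0000 10.0000] v=[0.0000 1.0000 0.0000]
Step 1: x=[3.0000 7.2500 10.2500] v=[4.0000 -3.0000 1.0000]
Step 2: x=[4.3125 6.1875 10.5000] v=[5.2500 -4.2500 1.0000]
Step 3: x=[5.0156 5.7344 10.4219] v=[2.8125 -1.8125 -0.3125]
Step 4: x=[4.6445 6.2735 9.9219] v=[-1.4843 2.1562 -2.0000]
Step 5: x=[3.5196 7.3174 9.2598] v=[-4.4998 4.1756 -2.6484]
Step 6: x=[2.4642 7.8975 8.8621] v=[-4.2216 2.3202 -1.5908]
Step 7: x=[2.1511 7.3604 8.9733] v=[-1.2525 -2.1485 0.4446]
Max displacement = 2.0156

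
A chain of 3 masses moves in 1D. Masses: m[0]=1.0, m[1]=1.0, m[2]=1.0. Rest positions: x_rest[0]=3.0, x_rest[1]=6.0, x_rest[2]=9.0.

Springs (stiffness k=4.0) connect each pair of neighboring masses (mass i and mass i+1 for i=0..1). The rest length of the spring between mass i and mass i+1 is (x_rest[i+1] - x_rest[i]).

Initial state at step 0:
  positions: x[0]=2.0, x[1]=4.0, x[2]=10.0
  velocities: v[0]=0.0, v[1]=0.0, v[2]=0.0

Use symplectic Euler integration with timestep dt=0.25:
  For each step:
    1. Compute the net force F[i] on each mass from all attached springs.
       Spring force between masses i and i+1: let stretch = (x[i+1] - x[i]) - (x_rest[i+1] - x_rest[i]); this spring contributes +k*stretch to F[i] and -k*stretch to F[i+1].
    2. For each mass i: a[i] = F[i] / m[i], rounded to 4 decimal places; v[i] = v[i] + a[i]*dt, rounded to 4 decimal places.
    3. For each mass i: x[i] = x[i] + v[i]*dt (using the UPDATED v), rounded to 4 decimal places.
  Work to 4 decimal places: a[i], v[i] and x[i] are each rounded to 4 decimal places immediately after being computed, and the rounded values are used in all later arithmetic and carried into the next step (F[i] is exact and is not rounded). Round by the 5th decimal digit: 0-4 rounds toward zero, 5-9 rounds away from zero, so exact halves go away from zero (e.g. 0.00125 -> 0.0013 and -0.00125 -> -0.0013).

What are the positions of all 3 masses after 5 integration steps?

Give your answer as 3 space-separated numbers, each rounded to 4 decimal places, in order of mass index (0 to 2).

Step 0: x=[2.0000 4.0000 10.0000] v=[0.0000 0.0000 0.0000]
Step 1: x=[1.7500 5.0000 9.2500] v=[-1.0000 4.0000 -3.0000]
Step 2: x=[1.5625 6.2500 8.1875] v=[-0.7500 5.0000 -4.2500]
Step 3: x=[1.7969 6.8125 7.3906] v=[0.9375 2.2500 -3.1875]
Step 4: x=[2.5352 6.2656 7.1992] v=[2.9531 -2.1875 -0.7656]
Step 5: x=[3.4561 5.0195 7.5244] v=[3.6835 -4.9843 1.3008]

Answer: 3.4561 5.0195 7.5244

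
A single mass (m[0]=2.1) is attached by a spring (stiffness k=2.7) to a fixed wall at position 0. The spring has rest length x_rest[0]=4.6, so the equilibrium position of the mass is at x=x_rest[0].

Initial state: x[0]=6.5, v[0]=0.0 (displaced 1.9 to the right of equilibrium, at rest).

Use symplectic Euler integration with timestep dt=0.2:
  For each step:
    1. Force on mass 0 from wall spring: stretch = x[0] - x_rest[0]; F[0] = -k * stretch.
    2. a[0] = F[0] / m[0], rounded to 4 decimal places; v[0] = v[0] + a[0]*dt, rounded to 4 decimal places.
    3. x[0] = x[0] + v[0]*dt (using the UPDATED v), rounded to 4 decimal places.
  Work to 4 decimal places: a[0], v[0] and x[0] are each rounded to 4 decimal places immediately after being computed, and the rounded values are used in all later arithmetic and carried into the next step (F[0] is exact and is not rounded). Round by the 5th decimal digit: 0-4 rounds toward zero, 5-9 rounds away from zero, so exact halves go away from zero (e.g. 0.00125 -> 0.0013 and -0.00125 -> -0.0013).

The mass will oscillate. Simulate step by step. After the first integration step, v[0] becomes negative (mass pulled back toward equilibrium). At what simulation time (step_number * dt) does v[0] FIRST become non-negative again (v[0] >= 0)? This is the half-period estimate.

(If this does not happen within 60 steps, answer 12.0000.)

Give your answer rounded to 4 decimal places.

Answer: 2.8000

Derivation:
Step 0: x=[6.5000] v=[0.0000]
Step 1: x=[6.4023] v=[-0.4886]
Step 2: x=[6.2119] v=[-0.9520]
Step 3: x=[5.9386] v=[-1.3665]
Step 4: x=[5.5965] v=[-1.7107]
Step 5: x=[5.2031] v=[-1.9669]
Step 6: x=[4.7787] v=[-2.1220]
Step 7: x=[4.3451] v=[-2.1680]
Step 8: x=[3.9246] v=[-2.1025]
Step 9: x=[3.5388] v=[-1.9288]
Step 10: x=[3.2076] v=[-1.6559]
Step 11: x=[2.9480] v=[-1.2979]
Step 12: x=[2.7734] v=[-0.8731]
Step 13: x=[2.6927] v=[-0.4034]
Step 14: x=[2.7101] v=[0.0870]
First v>=0 after going negative at step 14, time=2.8000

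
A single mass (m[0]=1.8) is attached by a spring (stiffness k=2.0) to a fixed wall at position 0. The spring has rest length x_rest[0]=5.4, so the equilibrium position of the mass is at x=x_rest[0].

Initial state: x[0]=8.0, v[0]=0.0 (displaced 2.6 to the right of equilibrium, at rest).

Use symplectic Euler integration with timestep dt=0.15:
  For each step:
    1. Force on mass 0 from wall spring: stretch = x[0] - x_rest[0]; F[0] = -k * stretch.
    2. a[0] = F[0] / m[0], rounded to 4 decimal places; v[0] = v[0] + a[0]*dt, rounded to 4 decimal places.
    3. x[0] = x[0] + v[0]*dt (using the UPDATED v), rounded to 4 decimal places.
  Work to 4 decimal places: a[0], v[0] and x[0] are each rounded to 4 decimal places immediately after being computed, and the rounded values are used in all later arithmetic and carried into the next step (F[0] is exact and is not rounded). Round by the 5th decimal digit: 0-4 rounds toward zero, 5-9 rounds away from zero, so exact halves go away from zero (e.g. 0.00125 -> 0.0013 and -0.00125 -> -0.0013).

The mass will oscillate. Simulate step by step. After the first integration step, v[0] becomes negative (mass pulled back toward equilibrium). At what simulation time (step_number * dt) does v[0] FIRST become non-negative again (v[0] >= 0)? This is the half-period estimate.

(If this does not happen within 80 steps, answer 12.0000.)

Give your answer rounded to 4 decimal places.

Step 0: x=[8.0000] v=[0.0000]
Step 1: x=[7.9350] v=[-0.4333]
Step 2: x=[7.8066] v=[-0.8558]
Step 3: x=[7.6181] v=[-1.2569]
Step 4: x=[7.3741] v=[-1.6266]
Step 5: x=[7.0808] v=[-1.9556]
Step 6: x=[6.7454] v=[-2.2357]
Step 7: x=[6.3764] v=[-2.4599]
Step 8: x=[5.9830] v=[-2.6226]
Step 9: x=[5.5750] v=[-2.7198]
Step 10: x=[5.1627] v=[-2.7490]
Step 11: x=[4.7563] v=[-2.7094]
Step 12: x=[4.3660] v=[-2.6021]
Step 13: x=[4.0015] v=[-2.4298]
Step 14: x=[3.6720] v=[-2.1967]
Step 15: x=[3.3857] v=[-1.9087]
Step 16: x=[3.1498] v=[-1.5730]
Step 17: x=[2.9701] v=[-1.1980]
Step 18: x=[2.8512] v=[-0.7930]
Step 19: x=[2.7960] v=[-0.3682]
Step 20: x=[2.8059] v=[0.0658]
First v>=0 after going negative at step 20, time=3.0000

Answer: 3.0000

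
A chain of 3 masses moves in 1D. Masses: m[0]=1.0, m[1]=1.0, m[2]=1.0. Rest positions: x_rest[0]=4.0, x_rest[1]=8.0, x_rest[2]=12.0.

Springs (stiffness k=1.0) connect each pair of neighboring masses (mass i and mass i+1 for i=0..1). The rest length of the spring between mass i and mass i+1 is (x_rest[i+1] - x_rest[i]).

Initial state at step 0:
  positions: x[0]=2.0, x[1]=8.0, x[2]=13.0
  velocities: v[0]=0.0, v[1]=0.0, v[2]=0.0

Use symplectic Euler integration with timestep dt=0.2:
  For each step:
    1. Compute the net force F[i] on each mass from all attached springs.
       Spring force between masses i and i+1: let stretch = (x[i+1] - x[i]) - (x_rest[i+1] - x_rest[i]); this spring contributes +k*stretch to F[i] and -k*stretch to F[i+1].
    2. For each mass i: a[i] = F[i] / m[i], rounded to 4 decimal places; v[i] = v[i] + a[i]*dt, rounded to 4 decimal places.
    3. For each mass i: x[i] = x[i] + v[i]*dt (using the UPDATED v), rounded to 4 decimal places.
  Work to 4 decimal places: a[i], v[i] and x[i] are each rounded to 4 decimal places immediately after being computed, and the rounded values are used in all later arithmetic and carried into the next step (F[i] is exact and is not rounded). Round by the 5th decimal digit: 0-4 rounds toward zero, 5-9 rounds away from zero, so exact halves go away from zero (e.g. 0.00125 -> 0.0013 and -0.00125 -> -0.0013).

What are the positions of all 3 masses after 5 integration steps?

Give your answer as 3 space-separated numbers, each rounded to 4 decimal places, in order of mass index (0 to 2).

Step 0: x=[2.0000 8.0000 13.0000] v=[0.0000 0.0000 0.0000]
Step 1: x=[2.0800 7.9600 12.9600] v=[0.4000 -0.2000 -0.2000]
Step 2: x=[2.2352 7.8848 12.8800] v=[0.7760 -0.3760 -0.4000]
Step 3: x=[2.4564 7.7834 12.7602] v=[1.1059 -0.5069 -0.5990]
Step 4: x=[2.7307 7.6680 12.6013] v=[1.3713 -0.5769 -0.7944]
Step 5: x=[3.0425 7.5525 12.4051] v=[1.5588 -0.5777 -0.9811]

Answer: 3.0425 7.5525 12.4051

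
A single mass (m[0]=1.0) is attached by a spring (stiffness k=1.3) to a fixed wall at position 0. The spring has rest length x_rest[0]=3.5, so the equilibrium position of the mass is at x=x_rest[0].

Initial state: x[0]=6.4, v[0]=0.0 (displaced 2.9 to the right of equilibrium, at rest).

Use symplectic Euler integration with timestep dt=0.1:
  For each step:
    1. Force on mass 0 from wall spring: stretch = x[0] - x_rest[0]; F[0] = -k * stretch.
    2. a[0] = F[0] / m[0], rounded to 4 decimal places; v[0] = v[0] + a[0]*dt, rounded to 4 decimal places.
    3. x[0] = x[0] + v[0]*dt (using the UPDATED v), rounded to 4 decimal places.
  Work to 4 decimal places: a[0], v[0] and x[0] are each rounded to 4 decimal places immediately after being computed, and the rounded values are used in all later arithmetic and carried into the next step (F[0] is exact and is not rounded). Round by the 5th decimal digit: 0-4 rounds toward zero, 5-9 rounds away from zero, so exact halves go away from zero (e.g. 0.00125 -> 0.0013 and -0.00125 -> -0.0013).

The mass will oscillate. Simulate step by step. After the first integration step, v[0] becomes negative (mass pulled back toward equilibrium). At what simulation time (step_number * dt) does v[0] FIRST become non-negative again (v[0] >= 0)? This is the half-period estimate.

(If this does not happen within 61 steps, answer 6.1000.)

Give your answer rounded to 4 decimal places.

Answer: 2.8000

Derivation:
Step 0: x=[6.4000] v=[0.0000]
Step 1: x=[6.3623] v=[-0.3770]
Step 2: x=[6.2874] v=[-0.7491]
Step 3: x=[6.1763] v=[-1.1115]
Step 4: x=[6.0304] v=[-1.4594]
Step 5: x=[5.8516] v=[-1.7884]
Step 6: x=[5.6422] v=[-2.0941]
Step 7: x=[5.4049] v=[-2.3726]
Step 8: x=[5.1429] v=[-2.6202]
Step 9: x=[4.8595] v=[-2.8338]
Step 10: x=[4.5585] v=[-3.0105]
Step 11: x=[4.2437] v=[-3.1481]
Step 12: x=[3.9192] v=[-3.2448]
Step 13: x=[3.5893] v=[-3.2993]
Step 14: x=[3.2582] v=[-3.3109]
Step 15: x=[2.9303] v=[-3.2795]
Step 16: x=[2.6098] v=[-3.2054]
Step 17: x=[2.3008] v=[-3.0897]
Step 18: x=[2.0074] v=[-2.9338]
Step 19: x=[1.7334] v=[-2.7398]
Step 20: x=[1.4824] v=[-2.5101]
Step 21: x=[1.2576] v=[-2.2478]
Step 22: x=[1.0620] v=[-1.9563]
Step 23: x=[0.8981] v=[-1.6394]
Step 24: x=[0.7680] v=[-1.3012]
Step 25: x=[0.6734] v=[-0.9460]
Step 26: x=[0.6156] v=[-0.5785]
Step 27: x=[0.5953] v=[-0.2035]
Step 28: x=[0.6127] v=[0.1741]
First v>=0 after going negative at step 28, time=2.8000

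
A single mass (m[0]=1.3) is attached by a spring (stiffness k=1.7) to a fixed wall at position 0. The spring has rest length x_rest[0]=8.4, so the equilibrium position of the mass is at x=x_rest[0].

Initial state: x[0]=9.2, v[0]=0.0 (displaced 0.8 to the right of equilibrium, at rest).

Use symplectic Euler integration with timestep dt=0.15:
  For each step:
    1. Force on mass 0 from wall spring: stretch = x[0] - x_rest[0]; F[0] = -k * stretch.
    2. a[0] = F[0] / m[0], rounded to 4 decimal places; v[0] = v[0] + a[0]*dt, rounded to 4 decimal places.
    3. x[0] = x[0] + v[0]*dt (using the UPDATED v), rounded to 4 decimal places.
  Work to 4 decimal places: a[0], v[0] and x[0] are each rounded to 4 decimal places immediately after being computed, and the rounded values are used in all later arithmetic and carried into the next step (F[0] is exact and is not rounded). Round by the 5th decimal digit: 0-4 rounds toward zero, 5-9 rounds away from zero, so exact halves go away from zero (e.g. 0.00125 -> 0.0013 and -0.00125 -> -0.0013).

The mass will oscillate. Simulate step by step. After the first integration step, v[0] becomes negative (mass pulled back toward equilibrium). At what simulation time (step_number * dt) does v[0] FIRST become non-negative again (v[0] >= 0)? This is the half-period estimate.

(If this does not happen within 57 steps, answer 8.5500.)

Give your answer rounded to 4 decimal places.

Answer: 2.8500

Derivation:
Step 0: x=[9.2000] v=[0.0000]
Step 1: x=[9.1765] v=[-0.1569]
Step 2: x=[9.1301] v=[-0.3092]
Step 3: x=[9.0622] v=[-0.4524]
Step 4: x=[8.9749] v=[-0.5823]
Step 5: x=[8.8706] v=[-0.6951]
Step 6: x=[8.7525] v=[-0.7874]
Step 7: x=[8.6240] v=[-0.8566]
Step 8: x=[8.4889] v=[-0.9005]
Step 9: x=[8.3512] v=[-0.9179]
Step 10: x=[8.2150] v=[-0.9083]
Step 11: x=[8.0842] v=[-0.8720]
Step 12: x=[7.9627] v=[-0.8101]
Step 13: x=[7.8541] v=[-0.7243]
Step 14: x=[7.7615] v=[-0.6172]
Step 15: x=[7.6877] v=[-0.4920]
Step 16: x=[7.6349] v=[-0.3523]
Step 17: x=[7.6046] v=[-0.2022]
Step 18: x=[7.5977] v=[-0.0462]
Step 19: x=[7.6144] v=[0.1112]
First v>=0 after going negative at step 19, time=2.8500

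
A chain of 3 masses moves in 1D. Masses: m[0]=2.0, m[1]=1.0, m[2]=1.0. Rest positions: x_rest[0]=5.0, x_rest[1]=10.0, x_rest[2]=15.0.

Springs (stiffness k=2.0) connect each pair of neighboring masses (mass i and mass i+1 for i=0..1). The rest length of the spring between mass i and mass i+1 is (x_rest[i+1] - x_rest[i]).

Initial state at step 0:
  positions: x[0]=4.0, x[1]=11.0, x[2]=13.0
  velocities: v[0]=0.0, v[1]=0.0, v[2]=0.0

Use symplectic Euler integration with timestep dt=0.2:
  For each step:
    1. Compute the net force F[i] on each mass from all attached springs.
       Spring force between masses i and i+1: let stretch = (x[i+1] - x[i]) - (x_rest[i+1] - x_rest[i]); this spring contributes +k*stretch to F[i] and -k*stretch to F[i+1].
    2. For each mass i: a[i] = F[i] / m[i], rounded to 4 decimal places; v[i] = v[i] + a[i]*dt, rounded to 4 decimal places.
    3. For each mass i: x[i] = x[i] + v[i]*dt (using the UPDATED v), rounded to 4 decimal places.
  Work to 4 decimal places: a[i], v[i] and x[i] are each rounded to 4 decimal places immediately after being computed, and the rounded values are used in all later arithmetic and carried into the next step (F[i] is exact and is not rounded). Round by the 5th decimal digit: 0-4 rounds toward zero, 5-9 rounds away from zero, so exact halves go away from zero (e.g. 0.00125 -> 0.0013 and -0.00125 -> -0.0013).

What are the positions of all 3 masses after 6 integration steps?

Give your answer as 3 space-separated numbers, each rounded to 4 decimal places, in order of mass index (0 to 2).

Answer: 4.6601 7.3841 15.2958

Derivation:
Step 0: x=[4.0000 11.0000 13.0000] v=[0.0000 0.0000 0.0000]
Step 1: x=[4.0800 10.6000 13.2400] v=[0.4000 -2.0000 1.2000]
Step 2: x=[4.2208 9.8896 13.6688] v=[0.7040 -3.5520 2.1440]
Step 3: x=[4.3884 9.0280 14.1953] v=[0.8378 -4.3078 2.6323]
Step 4: x=[4.5415 8.2087 14.7084] v=[0.7657 -4.0967 2.5654]
Step 5: x=[4.6413 7.6160 15.1015] v=[0.4991 -2.9637 1.9655]
Step 6: x=[4.6601 7.3841 15.2958] v=[0.0940 -1.1594 0.9713]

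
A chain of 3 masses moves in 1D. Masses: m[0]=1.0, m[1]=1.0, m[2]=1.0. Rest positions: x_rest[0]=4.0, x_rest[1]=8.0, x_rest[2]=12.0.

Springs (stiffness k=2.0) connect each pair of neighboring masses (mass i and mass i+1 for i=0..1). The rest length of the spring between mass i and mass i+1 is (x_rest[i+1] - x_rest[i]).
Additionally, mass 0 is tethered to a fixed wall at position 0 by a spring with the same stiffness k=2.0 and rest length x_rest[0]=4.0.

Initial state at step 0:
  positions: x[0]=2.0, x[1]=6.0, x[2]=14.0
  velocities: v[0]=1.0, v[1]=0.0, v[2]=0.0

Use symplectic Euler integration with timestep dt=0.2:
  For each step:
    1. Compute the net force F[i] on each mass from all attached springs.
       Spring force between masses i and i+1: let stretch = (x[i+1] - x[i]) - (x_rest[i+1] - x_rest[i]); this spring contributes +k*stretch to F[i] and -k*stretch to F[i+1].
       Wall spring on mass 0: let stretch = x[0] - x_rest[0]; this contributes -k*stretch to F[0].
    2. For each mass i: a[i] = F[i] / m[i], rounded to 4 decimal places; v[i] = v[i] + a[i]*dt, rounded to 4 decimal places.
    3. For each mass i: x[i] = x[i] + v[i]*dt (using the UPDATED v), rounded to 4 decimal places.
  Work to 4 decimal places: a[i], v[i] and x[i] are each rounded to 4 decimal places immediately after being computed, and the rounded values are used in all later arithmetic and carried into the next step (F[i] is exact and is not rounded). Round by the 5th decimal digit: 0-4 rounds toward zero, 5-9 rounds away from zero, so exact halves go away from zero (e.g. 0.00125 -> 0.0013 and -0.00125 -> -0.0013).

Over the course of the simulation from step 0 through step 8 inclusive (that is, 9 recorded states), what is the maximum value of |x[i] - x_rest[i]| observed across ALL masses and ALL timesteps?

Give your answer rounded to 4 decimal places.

Step 0: x=[2.0000 6.0000 14.0000] v=[1.0000 0.0000 0.0000]
Step 1: x=[2.3600 6.3200 13.6800] v=[1.8000 1.6000 -1.6000]
Step 2: x=[2.8480 6.9120 13.0912] v=[2.4400 2.9600 -2.9440]
Step 3: x=[3.4333 7.6732 12.3281] v=[2.9264 3.8061 -3.8157]
Step 4: x=[4.0831 8.4676 11.5126] v=[3.2490 3.9721 -4.0777]
Step 5: x=[4.7570 9.1549 10.7735] v=[3.3696 3.4363 -3.6957]
Step 6: x=[5.4022 9.6198 10.2249] v=[3.2260 2.3246 -2.7431]
Step 7: x=[5.9526 9.7957 9.9479] v=[2.7522 0.8796 -1.3851]
Step 8: x=[6.3343 9.6763 9.9787] v=[1.9084 -0.5968 0.1540]
Max displacement = 2.3343

Answer: 2.3343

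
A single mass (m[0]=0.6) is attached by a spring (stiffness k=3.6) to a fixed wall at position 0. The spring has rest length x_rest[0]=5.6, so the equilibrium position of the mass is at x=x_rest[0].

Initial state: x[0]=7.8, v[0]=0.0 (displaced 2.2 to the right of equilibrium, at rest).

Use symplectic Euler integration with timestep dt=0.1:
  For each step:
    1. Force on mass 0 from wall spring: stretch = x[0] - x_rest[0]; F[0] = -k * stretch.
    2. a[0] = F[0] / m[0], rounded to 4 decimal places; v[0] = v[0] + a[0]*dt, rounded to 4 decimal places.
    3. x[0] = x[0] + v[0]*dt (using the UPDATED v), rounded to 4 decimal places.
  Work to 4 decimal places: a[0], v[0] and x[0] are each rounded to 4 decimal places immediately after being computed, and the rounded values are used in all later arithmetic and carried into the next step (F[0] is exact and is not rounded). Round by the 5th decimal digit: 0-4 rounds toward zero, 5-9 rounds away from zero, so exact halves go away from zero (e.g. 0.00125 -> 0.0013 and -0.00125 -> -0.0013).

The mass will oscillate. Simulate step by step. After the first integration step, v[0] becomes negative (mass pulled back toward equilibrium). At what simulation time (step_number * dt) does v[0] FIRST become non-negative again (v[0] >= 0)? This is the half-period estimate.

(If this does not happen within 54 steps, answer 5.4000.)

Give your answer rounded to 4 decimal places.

Step 0: x=[7.8000] v=[0.0000]
Step 1: x=[7.6680] v=[-1.3200]
Step 2: x=[7.4119] v=[-2.5608]
Step 3: x=[7.0471] v=[-3.6479]
Step 4: x=[6.5955] v=[-4.5162]
Step 5: x=[6.0842] v=[-5.1135]
Step 6: x=[5.5438] v=[-5.4040]
Step 7: x=[5.0068] v=[-5.3703]
Step 8: x=[4.5054] v=[-5.0144]
Step 9: x=[4.0696] v=[-4.3576]
Step 10: x=[3.7257] v=[-3.4394]
Step 11: x=[3.4942] v=[-2.3148]
Step 12: x=[3.3891] v=[-1.0513]
Step 13: x=[3.4166] v=[0.2752]
First v>=0 after going negative at step 13, time=1.3000

Answer: 1.3000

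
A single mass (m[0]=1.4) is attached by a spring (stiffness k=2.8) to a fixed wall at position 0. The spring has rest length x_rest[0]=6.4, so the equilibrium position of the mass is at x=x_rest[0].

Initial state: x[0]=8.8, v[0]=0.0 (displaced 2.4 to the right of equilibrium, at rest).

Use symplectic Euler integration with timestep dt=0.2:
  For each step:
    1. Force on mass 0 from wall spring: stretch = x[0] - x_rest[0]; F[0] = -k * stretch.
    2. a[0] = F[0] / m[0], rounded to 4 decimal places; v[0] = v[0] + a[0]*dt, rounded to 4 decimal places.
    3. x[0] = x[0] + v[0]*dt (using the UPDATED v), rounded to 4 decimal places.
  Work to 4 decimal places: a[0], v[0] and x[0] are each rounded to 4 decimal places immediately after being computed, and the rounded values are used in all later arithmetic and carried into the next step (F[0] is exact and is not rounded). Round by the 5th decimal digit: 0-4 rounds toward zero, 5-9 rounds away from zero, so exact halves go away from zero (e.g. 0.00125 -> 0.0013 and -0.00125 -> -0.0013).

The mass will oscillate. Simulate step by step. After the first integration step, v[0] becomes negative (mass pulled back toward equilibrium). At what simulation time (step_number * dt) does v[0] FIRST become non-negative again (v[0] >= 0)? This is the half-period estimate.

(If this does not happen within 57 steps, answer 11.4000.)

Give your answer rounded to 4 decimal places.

Answer: 2.4000

Derivation:
Step 0: x=[8.8000] v=[0.0000]
Step 1: x=[8.6080] v=[-0.9600]
Step 2: x=[8.2394] v=[-1.8432]
Step 3: x=[7.7236] v=[-2.5790]
Step 4: x=[7.1019] v=[-3.1084]
Step 5: x=[6.4241] v=[-3.3892]
Step 6: x=[5.7443] v=[-3.3988]
Step 7: x=[5.1170] v=[-3.1365]
Step 8: x=[4.5923] v=[-2.6233]
Step 9: x=[4.2123] v=[-1.9002]
Step 10: x=[4.0073] v=[-1.0251]
Step 11: x=[3.9937] v=[-0.0680]
Step 12: x=[4.1726] v=[0.8945]
First v>=0 after going negative at step 12, time=2.4000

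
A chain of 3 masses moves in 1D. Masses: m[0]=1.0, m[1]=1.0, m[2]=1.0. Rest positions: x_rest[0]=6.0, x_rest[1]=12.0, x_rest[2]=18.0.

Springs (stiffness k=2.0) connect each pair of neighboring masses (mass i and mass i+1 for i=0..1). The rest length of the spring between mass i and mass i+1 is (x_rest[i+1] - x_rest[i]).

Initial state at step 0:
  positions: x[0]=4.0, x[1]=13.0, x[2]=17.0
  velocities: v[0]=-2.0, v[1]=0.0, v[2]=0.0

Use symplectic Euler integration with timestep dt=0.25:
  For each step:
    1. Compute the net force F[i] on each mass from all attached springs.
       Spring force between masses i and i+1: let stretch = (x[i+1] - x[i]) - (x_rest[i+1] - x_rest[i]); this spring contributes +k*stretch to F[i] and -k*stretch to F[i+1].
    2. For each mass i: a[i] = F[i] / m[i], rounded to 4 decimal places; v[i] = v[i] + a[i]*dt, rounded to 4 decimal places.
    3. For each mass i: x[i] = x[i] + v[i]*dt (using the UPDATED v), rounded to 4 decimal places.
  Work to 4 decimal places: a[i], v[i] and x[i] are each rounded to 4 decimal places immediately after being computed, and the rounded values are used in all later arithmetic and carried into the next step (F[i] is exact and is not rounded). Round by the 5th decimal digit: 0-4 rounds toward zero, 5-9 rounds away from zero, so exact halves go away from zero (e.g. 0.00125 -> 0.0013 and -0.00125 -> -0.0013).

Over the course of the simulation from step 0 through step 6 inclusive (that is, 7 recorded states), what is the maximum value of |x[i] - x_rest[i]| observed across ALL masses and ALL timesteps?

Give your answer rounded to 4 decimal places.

Step 0: x=[4.0000 13.0000 17.0000] v=[-2.0000 0.0000 0.0000]
Step 1: x=[3.8750 12.3750 17.2500] v=[-0.5000 -2.5000 1.0000]
Step 2: x=[4.0625 11.2969 17.6406] v=[0.7500 -4.3125 1.5625]
Step 3: x=[4.4043 10.1074 17.9883] v=[1.3672 -4.7579 1.3907]
Step 4: x=[4.7090 9.1902 18.1009] v=[1.2188 -3.6690 0.4503]
Step 5: x=[4.8239 8.8266 17.8496] v=[0.4594 -1.4543 -1.0051]
Step 6: x=[4.6891 9.0906 17.2205] v=[-0.5393 1.0559 -2.5166]
Max displacement = 3.1734

Answer: 3.1734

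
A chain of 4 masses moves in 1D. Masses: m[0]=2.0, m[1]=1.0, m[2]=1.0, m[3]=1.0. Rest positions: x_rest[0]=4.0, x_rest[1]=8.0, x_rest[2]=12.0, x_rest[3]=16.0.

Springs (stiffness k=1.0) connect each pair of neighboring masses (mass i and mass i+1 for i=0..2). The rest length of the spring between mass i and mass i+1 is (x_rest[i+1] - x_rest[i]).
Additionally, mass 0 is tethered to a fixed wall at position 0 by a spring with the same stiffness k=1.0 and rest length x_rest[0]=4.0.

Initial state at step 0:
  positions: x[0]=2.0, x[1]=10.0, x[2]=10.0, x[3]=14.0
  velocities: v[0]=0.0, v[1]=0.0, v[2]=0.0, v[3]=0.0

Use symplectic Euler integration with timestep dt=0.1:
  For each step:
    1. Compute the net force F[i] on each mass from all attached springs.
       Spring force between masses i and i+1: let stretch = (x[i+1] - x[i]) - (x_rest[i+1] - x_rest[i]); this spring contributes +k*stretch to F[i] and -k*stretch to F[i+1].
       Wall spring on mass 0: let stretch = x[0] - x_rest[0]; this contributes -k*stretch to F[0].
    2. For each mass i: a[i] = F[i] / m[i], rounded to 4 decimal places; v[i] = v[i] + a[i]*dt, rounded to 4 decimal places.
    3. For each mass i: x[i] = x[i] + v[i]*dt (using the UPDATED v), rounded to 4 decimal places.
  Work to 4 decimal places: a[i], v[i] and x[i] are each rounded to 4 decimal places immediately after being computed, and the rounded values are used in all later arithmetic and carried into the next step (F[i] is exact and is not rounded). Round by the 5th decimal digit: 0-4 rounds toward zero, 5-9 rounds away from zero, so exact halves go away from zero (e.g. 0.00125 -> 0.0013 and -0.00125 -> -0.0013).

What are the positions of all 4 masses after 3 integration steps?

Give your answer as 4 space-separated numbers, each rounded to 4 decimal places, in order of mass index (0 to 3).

Answer: 2.1765 9.5314 10.2321 14.0020

Derivation:
Step 0: x=[2.0000 10.0000 10.0000 14.0000] v=[0.0000 0.0000 0.0000 0.0000]
Step 1: x=[2.0300 9.9200 10.0400 14.0000] v=[0.3000 -0.8000 0.4000 0.0000]
Step 2: x=[2.0893 9.7623 10.1184 14.0004] v=[0.5930 -1.5770 0.7840 0.0040]
Step 3: x=[2.1765 9.5314 10.2321 14.0020] v=[0.8722 -2.3087 1.1366 0.0158]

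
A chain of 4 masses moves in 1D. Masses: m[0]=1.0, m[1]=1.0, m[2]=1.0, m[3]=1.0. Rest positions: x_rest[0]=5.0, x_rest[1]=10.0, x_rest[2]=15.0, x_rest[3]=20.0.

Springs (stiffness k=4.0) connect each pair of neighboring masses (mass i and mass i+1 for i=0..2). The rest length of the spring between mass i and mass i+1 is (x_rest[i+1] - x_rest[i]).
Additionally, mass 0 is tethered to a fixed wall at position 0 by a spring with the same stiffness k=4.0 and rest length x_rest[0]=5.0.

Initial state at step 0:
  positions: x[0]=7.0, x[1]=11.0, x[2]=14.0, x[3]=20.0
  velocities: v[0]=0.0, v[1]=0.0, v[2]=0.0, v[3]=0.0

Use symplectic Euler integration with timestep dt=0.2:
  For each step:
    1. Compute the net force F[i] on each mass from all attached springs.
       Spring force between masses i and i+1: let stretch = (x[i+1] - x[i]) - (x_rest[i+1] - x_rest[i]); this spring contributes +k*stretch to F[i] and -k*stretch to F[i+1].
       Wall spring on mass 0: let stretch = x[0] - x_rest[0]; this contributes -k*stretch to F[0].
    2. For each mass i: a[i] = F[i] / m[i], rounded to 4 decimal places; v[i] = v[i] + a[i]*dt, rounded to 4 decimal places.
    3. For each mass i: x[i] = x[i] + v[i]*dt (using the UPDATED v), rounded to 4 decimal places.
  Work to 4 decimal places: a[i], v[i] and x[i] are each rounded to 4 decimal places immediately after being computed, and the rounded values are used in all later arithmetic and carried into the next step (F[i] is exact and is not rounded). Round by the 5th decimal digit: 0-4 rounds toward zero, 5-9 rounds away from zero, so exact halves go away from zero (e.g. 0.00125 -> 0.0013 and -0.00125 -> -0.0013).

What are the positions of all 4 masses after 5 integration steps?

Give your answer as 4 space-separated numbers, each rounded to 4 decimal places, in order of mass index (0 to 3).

Step 0: x=[7.0000 11.0000 14.0000 20.0000] v=[0.0000 0.0000 0.0000 0.0000]
Step 1: x=[6.5200 10.8400 14.4800 19.8400] v=[-2.4000 -0.8000 2.4000 -0.8000]
Step 2: x=[5.6880 10.5712 15.2352 19.6224] v=[-4.1600 -1.3440 3.7760 -1.0880]
Step 3: x=[4.7272 10.2673 15.9461 19.5028] v=[-4.8038 -1.5194 3.5546 -0.5978]
Step 4: x=[3.8965 9.9856 16.3175 19.6142] v=[-4.1535 -1.4084 1.8569 0.5568]
Step 5: x=[3.4166 9.7428 16.2032 19.9981] v=[-2.3994 -1.2142 -0.5713 1.9194]

Answer: 3.4166 9.7428 16.2032 19.9981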